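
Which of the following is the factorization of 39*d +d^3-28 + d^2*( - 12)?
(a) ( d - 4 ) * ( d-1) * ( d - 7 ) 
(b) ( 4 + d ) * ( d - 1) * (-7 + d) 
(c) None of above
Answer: a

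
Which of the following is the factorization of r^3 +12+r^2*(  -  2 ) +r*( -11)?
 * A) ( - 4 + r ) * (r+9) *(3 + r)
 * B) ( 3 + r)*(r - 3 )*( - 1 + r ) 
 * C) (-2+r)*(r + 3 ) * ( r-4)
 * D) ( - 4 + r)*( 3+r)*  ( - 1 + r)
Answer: D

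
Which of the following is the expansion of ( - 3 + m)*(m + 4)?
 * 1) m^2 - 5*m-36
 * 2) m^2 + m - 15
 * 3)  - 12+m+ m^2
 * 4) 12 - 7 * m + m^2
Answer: 3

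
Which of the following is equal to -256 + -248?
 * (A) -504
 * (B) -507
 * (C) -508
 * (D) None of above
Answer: A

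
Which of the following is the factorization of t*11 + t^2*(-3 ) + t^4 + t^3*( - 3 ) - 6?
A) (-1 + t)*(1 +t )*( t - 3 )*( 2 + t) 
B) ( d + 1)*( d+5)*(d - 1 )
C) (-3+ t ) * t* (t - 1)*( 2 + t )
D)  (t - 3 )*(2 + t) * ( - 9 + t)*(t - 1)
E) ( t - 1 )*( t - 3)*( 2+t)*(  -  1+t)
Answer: E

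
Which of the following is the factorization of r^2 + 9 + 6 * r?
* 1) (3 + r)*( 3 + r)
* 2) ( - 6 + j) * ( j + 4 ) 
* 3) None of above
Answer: 1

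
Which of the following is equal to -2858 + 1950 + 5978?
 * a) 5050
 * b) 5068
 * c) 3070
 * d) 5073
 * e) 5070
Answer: e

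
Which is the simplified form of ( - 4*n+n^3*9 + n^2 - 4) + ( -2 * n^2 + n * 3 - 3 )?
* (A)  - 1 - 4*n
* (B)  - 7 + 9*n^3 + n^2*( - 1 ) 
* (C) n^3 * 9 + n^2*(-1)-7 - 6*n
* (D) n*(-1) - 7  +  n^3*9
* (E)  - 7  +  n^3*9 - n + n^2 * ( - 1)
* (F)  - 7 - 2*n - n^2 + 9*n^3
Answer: E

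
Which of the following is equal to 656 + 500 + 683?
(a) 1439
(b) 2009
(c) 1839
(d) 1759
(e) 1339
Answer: c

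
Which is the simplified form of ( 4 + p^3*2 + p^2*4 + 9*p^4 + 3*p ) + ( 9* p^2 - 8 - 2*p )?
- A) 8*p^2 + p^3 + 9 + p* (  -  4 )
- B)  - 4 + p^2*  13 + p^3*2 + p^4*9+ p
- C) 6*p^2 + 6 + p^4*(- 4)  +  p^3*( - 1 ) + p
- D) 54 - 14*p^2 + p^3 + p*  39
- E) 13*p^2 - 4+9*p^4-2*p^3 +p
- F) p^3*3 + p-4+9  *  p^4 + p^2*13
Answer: B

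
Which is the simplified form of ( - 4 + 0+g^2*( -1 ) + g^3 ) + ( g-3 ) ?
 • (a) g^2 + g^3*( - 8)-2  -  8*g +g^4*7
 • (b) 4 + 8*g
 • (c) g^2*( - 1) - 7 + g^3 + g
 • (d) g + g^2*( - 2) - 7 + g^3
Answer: c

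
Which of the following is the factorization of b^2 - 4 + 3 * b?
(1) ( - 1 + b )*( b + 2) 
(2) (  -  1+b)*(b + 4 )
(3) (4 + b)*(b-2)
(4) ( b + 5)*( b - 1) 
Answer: 2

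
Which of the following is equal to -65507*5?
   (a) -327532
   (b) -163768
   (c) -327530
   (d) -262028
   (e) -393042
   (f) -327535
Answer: f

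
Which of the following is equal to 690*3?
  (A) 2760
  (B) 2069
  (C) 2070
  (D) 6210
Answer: C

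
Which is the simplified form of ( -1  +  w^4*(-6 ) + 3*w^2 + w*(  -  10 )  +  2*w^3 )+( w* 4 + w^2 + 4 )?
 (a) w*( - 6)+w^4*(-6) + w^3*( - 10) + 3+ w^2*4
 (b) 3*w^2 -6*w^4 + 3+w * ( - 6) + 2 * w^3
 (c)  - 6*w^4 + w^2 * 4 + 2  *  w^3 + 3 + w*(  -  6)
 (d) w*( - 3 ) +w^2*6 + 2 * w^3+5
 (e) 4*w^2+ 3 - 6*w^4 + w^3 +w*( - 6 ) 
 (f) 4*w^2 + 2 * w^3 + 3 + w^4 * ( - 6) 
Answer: c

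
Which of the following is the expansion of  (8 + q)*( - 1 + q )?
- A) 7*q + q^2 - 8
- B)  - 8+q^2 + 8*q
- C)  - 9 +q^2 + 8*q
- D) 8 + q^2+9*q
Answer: A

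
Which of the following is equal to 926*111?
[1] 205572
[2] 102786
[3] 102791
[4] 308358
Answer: 2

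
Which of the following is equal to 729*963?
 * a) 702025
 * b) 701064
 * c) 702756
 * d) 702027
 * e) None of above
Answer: d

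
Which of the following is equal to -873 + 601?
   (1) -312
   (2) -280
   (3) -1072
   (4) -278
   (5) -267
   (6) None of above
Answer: 6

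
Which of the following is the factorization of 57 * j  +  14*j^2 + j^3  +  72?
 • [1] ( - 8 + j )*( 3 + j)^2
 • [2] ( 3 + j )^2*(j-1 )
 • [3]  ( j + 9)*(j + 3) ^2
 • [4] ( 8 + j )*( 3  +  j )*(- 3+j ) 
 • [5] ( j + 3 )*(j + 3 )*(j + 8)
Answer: 5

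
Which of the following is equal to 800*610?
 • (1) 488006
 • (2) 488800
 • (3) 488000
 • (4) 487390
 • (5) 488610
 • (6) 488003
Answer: 3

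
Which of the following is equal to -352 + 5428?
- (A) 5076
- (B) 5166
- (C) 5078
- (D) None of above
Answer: A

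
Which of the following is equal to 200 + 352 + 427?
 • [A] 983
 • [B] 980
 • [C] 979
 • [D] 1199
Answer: C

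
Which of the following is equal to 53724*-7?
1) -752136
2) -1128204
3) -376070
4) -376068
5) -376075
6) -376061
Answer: 4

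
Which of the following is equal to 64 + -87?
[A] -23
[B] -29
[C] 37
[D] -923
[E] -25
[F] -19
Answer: A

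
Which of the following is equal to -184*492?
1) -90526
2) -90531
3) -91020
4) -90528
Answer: 4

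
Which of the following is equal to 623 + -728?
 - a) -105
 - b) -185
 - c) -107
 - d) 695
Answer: a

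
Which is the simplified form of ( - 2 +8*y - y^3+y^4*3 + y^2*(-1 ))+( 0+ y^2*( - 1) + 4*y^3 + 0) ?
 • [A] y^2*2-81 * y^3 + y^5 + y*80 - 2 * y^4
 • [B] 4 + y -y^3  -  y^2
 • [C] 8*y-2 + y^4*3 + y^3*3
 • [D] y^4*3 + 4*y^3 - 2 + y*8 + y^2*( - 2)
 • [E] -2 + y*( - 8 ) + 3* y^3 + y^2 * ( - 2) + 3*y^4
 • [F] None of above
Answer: F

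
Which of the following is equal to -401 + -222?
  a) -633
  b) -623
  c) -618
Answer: b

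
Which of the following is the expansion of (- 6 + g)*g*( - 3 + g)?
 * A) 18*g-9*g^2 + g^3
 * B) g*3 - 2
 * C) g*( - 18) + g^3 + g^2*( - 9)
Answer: A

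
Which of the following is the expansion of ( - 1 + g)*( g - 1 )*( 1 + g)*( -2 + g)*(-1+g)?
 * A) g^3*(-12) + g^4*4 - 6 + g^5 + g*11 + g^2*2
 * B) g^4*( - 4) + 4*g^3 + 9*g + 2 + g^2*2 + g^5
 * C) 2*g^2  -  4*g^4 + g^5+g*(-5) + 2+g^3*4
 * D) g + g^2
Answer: C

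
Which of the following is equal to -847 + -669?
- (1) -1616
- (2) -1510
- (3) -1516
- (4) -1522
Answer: 3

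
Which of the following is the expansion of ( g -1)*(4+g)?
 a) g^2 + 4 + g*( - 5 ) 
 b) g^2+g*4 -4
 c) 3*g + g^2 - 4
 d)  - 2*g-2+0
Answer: c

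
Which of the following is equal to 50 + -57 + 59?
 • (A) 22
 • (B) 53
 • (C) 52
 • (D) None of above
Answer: C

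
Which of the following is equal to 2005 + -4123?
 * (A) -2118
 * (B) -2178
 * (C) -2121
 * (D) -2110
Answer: A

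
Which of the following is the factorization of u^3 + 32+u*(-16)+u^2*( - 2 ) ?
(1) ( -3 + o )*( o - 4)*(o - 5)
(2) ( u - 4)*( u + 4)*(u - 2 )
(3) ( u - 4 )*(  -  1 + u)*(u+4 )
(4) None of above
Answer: 2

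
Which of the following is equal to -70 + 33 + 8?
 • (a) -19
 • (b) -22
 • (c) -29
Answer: c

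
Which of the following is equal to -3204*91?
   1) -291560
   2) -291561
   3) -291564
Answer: 3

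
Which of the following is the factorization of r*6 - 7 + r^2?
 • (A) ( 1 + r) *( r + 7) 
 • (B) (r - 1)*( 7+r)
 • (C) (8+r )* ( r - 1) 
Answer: B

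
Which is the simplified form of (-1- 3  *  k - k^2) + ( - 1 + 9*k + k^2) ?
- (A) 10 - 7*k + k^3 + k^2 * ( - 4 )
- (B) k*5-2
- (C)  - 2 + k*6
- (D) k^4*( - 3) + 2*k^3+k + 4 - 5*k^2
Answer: C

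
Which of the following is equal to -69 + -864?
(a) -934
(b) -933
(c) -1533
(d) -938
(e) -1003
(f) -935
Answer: b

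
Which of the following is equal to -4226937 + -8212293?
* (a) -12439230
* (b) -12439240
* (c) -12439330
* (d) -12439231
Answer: a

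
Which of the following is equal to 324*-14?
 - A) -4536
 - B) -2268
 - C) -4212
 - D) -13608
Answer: A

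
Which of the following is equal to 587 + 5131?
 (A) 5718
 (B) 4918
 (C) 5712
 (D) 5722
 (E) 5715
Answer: A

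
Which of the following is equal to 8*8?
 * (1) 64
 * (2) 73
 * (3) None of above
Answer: 1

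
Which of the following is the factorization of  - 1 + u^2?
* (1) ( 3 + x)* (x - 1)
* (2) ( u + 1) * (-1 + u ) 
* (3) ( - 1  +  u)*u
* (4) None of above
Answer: 2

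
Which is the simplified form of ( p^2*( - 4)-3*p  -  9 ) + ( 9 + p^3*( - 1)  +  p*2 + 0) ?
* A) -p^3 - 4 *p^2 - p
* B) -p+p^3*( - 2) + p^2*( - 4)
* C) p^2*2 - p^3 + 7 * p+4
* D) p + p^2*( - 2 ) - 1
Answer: A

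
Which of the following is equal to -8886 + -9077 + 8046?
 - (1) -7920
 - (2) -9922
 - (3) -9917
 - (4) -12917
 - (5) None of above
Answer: 3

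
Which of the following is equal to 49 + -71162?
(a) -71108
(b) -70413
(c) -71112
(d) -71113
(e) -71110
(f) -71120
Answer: d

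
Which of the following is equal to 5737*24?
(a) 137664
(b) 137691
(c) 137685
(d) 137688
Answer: d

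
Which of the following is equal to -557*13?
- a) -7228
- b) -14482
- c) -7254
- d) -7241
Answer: d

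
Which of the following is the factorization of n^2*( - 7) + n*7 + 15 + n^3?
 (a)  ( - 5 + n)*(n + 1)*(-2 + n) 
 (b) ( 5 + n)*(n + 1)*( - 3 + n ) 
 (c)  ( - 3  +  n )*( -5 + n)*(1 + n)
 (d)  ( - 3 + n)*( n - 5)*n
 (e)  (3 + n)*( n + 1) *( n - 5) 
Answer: c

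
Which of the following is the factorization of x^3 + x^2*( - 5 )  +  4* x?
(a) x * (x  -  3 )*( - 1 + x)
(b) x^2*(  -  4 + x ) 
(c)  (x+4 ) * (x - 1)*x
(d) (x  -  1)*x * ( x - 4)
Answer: d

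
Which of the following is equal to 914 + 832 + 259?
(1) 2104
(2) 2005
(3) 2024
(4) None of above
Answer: 2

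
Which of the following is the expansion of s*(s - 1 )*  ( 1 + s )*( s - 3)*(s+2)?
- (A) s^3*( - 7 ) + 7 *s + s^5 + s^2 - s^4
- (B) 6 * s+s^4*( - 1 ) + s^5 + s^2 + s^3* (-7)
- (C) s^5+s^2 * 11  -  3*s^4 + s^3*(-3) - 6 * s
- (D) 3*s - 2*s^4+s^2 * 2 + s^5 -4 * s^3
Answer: B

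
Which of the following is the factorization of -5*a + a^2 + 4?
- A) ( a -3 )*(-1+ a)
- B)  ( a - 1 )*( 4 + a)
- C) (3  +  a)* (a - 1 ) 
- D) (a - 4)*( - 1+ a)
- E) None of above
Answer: D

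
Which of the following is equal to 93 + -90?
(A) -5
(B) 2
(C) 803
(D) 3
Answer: D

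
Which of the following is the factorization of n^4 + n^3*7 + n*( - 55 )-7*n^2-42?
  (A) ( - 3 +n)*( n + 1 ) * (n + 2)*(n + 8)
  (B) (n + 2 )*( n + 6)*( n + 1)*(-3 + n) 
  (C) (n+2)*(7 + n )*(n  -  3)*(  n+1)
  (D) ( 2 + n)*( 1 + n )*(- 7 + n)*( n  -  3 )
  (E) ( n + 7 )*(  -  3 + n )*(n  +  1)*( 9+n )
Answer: C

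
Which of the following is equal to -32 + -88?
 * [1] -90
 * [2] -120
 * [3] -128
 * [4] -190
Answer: 2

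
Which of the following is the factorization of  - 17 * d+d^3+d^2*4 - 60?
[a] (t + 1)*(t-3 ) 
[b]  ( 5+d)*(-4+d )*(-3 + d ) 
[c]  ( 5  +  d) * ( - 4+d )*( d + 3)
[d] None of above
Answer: c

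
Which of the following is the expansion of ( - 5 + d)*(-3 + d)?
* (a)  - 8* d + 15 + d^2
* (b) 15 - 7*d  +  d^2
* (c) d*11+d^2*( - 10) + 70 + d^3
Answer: a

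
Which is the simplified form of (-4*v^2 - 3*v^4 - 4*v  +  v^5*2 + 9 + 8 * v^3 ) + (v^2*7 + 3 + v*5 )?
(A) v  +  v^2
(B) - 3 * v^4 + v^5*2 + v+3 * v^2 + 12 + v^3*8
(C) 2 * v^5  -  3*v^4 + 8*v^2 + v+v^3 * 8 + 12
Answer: B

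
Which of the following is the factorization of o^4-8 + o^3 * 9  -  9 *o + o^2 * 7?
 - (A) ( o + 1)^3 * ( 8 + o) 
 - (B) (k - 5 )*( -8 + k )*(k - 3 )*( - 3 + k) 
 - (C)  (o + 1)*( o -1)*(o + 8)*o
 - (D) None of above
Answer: D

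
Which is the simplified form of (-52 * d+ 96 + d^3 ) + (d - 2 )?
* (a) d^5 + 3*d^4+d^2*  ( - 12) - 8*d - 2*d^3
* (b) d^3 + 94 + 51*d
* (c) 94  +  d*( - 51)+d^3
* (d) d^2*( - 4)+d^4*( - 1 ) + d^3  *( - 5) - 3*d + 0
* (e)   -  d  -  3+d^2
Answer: c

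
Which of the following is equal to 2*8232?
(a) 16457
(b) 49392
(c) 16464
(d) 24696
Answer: c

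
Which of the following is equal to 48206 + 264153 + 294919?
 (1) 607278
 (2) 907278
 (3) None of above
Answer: 1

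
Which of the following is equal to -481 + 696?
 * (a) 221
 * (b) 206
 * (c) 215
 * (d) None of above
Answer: c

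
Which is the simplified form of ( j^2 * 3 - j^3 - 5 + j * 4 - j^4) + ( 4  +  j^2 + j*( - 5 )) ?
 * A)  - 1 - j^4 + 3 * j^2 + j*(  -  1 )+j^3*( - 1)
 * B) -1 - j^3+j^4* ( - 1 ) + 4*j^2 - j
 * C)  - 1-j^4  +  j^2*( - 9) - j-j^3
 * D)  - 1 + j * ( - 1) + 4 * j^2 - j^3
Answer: B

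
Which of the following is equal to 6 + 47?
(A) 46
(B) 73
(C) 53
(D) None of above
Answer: C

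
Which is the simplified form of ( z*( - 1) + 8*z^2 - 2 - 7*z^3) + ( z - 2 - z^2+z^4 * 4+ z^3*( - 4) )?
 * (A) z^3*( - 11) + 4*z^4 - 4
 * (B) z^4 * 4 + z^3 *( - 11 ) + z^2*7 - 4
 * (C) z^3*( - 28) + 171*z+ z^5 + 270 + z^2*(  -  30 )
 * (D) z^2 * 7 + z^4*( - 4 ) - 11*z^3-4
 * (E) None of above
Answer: B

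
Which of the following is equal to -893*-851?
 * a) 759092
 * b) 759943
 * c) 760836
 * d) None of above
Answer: b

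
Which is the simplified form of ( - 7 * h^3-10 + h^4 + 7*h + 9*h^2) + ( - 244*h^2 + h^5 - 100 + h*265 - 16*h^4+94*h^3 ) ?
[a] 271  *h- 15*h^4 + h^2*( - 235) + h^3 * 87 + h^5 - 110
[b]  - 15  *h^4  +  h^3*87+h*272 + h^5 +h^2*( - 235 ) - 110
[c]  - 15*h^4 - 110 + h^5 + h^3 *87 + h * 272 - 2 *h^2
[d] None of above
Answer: b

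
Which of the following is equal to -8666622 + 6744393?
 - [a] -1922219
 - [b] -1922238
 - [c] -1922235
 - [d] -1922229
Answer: d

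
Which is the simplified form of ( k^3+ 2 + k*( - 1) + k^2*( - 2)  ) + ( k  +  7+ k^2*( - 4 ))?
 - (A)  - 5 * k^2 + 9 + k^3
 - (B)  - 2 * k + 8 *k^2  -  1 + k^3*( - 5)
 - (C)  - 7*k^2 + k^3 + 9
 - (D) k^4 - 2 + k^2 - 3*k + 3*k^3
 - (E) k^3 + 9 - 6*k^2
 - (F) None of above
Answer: E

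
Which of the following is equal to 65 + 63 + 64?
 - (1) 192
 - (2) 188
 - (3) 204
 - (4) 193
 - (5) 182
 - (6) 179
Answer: 1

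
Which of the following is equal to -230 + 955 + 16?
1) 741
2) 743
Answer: 1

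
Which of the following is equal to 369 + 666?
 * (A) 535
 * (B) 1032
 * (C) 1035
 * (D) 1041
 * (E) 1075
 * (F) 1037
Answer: C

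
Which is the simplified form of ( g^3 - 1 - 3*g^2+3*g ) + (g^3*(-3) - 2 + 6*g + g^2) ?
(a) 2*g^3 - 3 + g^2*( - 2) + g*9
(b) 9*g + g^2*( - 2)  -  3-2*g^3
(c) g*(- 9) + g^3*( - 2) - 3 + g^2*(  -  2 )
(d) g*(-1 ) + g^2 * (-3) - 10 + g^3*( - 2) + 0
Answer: b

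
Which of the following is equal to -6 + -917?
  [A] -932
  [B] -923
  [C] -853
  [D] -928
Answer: B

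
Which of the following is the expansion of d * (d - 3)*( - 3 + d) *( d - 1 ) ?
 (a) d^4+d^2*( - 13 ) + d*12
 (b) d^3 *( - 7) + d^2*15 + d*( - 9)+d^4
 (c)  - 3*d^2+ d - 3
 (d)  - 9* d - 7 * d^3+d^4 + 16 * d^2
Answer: b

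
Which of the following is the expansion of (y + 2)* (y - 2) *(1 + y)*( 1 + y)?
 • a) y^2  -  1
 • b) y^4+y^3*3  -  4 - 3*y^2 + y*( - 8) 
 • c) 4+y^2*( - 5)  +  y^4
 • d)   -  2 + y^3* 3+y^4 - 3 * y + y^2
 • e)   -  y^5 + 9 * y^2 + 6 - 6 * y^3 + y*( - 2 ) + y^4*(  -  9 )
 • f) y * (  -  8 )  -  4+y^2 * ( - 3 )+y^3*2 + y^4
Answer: f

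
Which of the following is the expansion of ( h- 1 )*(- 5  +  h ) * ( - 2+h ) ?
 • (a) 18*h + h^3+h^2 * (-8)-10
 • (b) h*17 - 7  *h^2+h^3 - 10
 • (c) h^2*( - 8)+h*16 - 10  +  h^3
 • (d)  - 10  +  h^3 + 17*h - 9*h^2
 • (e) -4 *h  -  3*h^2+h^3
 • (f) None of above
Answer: f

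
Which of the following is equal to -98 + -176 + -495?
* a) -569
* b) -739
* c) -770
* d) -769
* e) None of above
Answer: d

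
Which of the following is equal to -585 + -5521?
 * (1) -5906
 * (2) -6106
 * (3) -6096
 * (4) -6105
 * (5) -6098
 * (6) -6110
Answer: 2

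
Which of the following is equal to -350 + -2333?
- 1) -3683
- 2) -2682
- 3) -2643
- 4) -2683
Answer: 4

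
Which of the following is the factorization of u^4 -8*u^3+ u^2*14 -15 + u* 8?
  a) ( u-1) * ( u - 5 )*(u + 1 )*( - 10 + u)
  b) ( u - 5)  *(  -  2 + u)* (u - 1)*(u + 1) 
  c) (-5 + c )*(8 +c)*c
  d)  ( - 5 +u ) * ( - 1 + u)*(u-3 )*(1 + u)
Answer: d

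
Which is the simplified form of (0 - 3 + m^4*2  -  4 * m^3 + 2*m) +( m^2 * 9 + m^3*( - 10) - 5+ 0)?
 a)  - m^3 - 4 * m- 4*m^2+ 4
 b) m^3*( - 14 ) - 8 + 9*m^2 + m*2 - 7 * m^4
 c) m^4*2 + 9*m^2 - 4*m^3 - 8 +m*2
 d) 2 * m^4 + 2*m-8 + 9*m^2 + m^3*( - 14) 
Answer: d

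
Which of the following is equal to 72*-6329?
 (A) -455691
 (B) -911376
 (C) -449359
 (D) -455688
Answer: D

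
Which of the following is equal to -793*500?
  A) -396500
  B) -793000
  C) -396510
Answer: A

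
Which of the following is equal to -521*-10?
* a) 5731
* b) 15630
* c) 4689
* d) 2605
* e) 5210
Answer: e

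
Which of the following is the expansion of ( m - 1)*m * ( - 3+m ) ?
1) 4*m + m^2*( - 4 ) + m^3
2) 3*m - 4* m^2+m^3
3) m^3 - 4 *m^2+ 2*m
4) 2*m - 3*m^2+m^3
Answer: 2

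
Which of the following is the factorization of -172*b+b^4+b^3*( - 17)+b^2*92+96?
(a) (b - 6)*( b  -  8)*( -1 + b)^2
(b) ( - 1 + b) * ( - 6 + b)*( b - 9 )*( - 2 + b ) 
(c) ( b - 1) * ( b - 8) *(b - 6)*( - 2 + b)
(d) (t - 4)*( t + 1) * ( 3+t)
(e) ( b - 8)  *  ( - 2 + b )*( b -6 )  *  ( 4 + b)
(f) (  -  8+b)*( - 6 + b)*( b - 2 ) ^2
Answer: c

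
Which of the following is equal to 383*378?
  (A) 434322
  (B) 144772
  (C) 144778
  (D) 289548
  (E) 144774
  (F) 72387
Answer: E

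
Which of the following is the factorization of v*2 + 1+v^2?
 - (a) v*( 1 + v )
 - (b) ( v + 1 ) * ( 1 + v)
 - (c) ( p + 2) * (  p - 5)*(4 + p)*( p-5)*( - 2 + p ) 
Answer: b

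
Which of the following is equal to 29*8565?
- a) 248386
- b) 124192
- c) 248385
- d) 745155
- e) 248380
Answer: c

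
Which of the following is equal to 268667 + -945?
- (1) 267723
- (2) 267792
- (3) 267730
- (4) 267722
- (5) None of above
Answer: 4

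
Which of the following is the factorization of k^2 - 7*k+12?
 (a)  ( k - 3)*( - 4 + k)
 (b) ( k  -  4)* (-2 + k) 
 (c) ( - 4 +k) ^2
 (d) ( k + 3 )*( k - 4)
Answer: a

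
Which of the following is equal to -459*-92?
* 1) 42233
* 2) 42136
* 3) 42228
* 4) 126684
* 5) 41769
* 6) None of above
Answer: 3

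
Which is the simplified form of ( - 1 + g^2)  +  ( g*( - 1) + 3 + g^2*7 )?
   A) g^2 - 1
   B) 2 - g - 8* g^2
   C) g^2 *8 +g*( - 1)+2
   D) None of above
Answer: C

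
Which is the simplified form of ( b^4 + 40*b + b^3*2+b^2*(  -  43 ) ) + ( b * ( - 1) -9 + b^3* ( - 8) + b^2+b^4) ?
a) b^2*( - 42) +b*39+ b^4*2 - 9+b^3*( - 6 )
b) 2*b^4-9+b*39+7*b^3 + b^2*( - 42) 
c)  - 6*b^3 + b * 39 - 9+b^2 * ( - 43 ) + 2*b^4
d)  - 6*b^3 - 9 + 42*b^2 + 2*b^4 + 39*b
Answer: a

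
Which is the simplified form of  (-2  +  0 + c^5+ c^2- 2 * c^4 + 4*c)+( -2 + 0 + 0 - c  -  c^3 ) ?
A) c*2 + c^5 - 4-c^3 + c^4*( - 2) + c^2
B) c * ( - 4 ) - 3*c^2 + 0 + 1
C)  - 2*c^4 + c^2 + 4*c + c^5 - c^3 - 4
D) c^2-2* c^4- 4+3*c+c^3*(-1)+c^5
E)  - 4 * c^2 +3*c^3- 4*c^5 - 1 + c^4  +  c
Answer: D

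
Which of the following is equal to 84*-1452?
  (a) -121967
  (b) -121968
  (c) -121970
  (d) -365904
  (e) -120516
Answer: b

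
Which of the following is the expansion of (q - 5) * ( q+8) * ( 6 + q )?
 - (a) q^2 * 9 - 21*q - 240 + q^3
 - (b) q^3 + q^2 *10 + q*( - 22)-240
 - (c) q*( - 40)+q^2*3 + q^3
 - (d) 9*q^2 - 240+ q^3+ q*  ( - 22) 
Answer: d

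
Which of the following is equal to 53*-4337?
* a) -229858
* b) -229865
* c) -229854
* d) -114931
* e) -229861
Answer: e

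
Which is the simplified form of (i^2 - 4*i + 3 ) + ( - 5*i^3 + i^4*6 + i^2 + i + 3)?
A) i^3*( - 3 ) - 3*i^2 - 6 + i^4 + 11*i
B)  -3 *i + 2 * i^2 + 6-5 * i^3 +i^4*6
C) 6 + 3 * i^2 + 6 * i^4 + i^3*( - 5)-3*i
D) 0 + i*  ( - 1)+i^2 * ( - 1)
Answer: B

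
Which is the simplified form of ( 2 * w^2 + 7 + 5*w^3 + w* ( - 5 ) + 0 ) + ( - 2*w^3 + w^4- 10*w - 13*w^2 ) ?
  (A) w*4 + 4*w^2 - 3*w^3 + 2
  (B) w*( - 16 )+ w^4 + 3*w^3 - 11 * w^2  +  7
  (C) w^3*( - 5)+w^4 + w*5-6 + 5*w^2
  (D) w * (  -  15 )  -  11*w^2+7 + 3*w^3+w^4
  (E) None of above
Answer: D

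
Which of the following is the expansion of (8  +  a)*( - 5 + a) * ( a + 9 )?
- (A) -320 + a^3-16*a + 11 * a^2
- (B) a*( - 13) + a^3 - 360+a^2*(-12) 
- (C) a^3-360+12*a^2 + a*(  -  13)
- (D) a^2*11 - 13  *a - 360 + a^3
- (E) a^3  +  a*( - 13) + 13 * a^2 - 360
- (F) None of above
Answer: C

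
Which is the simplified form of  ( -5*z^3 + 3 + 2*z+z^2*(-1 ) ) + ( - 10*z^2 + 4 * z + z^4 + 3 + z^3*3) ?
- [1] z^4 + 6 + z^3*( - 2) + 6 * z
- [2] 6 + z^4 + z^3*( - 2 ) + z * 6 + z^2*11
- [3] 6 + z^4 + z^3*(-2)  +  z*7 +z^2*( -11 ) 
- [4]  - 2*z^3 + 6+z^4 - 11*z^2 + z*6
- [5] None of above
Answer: 4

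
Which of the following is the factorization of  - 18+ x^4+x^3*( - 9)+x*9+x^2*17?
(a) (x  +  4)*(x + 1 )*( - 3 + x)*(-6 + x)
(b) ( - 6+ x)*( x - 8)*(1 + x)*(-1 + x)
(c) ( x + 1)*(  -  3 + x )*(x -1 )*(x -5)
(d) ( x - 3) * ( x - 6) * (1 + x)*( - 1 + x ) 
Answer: d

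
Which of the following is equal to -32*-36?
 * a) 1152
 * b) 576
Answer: a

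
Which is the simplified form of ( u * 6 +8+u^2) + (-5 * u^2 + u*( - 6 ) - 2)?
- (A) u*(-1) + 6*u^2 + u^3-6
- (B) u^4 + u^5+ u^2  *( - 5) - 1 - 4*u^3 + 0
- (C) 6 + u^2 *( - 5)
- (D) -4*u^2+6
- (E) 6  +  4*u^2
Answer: D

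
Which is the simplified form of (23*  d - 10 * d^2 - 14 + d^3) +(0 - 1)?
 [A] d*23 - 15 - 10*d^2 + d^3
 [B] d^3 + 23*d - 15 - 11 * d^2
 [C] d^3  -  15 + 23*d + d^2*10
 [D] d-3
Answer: A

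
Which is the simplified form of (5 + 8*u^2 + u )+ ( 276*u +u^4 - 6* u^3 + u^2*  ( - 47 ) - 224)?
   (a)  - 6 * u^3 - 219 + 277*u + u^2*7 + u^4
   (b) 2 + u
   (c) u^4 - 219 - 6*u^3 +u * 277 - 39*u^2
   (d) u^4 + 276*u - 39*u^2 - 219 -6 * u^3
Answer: c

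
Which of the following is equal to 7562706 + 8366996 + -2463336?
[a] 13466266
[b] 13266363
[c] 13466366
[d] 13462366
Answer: c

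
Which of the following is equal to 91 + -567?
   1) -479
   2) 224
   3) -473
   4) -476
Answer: 4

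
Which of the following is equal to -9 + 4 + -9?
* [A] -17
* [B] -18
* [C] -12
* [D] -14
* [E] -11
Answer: D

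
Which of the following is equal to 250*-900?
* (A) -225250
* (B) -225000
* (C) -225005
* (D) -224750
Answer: B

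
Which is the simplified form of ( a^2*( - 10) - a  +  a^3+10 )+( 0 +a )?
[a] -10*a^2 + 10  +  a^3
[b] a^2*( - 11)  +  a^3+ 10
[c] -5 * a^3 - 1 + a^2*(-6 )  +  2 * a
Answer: a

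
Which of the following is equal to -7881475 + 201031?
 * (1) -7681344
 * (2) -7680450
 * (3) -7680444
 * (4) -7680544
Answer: 3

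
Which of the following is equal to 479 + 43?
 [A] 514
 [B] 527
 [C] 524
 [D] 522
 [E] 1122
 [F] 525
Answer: D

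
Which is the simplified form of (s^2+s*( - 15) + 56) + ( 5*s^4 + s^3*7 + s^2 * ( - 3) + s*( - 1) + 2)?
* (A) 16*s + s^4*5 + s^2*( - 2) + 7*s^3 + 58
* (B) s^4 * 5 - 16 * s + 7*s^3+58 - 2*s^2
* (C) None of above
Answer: B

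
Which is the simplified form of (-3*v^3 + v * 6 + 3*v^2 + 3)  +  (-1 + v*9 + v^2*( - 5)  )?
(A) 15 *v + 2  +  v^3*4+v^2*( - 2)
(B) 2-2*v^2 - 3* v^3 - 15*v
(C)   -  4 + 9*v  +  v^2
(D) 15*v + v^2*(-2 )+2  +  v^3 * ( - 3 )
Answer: D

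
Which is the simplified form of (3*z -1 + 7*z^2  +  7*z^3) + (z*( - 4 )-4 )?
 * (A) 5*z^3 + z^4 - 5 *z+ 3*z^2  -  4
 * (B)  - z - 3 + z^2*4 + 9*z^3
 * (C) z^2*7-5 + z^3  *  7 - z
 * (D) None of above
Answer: C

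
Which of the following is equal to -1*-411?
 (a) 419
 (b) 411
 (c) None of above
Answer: b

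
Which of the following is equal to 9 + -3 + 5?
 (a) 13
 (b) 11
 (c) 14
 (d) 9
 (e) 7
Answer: b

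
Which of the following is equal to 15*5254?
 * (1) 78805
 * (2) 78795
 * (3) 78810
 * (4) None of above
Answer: 3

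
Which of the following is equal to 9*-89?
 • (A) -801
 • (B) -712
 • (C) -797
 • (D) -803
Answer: A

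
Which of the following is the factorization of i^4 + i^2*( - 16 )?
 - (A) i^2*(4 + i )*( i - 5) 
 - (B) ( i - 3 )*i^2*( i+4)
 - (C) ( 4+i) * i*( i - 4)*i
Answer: C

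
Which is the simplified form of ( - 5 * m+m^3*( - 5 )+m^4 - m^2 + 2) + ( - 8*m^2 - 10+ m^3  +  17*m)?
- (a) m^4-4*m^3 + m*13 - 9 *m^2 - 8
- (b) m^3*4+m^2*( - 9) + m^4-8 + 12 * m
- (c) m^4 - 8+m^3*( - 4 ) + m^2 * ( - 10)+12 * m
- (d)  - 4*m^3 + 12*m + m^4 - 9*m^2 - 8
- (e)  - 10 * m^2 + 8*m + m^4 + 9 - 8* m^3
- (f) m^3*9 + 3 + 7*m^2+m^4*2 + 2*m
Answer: d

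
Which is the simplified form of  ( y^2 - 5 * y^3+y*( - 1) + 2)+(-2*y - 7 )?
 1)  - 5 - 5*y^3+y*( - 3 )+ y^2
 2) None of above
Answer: 1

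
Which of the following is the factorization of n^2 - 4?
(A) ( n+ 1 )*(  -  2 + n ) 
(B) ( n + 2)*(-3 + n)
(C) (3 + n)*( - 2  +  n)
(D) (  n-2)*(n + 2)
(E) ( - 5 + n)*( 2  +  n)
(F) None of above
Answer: D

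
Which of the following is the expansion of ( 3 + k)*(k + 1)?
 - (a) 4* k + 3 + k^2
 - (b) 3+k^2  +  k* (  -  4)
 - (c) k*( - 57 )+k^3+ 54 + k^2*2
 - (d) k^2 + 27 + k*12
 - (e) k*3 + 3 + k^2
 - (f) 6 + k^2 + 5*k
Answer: a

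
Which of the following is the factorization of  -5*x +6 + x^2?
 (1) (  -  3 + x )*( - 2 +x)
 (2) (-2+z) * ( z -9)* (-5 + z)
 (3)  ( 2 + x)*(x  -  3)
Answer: 1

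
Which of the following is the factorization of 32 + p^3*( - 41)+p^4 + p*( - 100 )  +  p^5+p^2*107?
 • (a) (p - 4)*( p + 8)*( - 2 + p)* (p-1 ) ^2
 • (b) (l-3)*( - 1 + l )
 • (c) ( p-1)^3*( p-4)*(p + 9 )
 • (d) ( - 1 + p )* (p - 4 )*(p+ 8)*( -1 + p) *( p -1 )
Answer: d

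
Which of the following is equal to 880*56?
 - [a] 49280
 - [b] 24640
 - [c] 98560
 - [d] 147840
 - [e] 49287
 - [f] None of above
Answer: a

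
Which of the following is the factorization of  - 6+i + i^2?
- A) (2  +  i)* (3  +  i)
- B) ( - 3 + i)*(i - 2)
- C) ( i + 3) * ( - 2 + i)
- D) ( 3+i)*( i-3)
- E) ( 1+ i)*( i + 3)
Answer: C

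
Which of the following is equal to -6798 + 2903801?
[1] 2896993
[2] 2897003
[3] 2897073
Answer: 2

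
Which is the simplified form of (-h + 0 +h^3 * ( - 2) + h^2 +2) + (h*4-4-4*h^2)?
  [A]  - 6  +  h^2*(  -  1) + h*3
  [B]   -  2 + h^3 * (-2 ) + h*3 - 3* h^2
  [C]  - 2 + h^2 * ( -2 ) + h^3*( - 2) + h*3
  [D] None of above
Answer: B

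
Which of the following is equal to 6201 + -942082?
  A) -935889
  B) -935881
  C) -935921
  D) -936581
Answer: B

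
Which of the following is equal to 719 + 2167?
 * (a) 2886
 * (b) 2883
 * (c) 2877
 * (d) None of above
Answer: a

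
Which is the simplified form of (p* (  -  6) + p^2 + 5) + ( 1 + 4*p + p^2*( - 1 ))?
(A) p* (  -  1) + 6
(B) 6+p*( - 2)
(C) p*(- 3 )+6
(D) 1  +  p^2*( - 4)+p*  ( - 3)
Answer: B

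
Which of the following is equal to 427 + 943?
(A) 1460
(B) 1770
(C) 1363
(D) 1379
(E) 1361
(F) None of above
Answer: F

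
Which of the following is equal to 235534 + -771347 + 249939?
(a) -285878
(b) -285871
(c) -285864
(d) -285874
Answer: d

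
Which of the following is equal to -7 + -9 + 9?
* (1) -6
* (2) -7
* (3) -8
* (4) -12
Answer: 2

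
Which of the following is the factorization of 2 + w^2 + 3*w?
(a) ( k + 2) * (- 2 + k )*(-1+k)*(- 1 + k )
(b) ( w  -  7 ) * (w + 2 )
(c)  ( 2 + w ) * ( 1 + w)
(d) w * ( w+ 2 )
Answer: c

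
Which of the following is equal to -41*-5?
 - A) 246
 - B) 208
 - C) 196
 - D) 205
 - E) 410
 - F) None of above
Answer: D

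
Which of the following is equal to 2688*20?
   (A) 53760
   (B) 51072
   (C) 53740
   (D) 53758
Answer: A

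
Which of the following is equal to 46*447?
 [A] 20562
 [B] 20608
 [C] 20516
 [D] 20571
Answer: A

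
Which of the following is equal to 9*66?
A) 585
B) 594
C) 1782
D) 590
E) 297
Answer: B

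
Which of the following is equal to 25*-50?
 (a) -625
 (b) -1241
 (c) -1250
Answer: c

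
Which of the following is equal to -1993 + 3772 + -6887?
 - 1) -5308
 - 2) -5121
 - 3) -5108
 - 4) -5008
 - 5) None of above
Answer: 3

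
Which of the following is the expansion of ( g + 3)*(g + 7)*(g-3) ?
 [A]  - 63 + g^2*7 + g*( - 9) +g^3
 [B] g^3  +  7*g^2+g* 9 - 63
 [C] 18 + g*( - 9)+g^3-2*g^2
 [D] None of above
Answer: A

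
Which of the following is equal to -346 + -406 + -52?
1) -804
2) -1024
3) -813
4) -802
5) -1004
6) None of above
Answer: 1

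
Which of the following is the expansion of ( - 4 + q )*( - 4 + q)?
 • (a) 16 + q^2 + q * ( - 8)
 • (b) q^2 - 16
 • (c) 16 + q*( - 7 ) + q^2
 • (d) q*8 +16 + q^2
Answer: a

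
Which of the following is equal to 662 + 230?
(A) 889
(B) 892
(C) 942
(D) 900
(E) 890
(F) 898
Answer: B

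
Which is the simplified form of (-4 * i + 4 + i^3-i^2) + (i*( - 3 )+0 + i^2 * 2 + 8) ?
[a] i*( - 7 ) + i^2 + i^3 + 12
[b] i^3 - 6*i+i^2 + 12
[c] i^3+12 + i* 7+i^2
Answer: a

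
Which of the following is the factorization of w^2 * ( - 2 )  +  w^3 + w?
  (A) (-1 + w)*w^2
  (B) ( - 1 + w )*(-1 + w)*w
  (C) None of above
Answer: B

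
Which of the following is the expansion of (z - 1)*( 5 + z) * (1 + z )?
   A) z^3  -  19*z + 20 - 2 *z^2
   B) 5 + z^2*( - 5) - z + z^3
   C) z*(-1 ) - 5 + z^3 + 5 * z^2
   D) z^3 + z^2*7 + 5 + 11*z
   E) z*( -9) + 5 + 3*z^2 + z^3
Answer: C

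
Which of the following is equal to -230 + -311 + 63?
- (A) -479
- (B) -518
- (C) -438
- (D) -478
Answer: D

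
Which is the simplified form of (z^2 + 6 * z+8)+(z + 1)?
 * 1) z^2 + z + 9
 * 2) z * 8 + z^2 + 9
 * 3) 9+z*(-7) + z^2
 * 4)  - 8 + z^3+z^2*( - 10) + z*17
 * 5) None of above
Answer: 5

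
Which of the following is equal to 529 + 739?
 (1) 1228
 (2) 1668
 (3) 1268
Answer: 3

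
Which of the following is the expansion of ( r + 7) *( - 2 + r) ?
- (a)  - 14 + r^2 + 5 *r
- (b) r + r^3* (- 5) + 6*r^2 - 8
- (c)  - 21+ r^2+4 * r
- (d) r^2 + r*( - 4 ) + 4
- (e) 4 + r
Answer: a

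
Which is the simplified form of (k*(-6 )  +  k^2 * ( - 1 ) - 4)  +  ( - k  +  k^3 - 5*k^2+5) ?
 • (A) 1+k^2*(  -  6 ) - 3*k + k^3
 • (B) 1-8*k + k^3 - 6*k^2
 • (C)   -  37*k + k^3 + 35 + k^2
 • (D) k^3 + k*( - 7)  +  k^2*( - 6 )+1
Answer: D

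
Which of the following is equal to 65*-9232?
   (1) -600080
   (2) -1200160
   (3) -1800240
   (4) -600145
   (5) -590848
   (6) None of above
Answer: 1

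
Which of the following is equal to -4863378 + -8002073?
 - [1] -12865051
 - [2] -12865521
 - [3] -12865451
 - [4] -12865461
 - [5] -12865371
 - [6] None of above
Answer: 3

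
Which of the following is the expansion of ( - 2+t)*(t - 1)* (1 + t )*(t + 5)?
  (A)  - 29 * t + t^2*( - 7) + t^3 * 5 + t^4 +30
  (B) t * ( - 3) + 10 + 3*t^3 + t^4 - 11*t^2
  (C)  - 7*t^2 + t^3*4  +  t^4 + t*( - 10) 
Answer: B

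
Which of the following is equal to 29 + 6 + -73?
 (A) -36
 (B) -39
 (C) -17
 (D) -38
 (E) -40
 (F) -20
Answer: D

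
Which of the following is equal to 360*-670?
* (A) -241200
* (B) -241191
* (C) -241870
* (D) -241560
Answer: A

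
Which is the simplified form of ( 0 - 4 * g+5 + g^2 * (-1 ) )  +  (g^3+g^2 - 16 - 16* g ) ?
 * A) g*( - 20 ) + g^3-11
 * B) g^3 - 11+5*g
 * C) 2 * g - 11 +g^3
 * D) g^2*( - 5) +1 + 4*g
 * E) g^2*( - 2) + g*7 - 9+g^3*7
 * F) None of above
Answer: A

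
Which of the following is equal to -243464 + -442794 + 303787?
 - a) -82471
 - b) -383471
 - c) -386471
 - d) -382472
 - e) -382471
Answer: e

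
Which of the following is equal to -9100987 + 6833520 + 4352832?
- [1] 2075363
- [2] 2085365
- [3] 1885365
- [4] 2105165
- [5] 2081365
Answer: 2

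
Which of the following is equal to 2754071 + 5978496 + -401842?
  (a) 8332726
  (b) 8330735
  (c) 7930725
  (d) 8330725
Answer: d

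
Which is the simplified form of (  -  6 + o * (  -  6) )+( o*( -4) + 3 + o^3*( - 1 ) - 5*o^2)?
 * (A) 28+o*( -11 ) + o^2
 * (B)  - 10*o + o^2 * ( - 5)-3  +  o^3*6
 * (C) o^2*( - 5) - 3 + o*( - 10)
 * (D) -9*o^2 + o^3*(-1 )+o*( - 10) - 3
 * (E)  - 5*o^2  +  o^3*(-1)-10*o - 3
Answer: E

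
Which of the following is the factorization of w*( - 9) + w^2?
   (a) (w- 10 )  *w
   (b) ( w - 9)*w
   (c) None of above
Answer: b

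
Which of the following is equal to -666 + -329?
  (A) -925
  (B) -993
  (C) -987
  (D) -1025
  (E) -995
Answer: E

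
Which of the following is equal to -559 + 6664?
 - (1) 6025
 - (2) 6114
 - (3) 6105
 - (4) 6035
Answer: 3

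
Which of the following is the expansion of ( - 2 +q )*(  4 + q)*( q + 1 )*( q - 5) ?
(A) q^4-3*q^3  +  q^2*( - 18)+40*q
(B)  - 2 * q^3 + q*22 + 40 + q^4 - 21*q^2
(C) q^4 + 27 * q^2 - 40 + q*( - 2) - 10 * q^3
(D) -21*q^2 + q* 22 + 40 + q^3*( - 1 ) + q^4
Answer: B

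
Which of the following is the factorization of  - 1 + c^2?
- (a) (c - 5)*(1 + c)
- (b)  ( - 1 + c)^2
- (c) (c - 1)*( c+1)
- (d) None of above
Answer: c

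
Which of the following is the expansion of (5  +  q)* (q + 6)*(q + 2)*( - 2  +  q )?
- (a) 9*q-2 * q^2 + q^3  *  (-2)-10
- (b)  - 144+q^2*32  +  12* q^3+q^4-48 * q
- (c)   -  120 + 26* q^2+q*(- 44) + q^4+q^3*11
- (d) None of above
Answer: c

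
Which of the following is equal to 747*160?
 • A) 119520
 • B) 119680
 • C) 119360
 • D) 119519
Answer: A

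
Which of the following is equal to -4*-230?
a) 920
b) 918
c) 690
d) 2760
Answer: a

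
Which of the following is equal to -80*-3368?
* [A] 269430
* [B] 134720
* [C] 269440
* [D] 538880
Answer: C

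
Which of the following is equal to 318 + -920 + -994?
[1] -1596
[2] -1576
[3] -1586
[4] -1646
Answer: 1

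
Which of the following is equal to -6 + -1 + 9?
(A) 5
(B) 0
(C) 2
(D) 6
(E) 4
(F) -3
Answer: C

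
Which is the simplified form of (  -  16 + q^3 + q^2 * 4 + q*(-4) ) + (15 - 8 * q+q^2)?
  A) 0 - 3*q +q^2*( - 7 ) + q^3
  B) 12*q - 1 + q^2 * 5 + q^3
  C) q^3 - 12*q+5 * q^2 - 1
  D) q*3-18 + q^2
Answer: C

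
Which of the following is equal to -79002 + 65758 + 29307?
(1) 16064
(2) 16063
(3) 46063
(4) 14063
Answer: 2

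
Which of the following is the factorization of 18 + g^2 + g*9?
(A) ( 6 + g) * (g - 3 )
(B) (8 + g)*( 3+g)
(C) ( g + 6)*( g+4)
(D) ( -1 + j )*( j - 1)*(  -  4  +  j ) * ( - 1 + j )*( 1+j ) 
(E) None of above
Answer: E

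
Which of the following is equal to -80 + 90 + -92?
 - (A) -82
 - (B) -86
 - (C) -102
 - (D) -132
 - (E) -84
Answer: A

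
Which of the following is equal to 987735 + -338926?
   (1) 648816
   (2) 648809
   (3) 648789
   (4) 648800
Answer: 2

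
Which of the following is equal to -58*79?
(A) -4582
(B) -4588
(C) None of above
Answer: A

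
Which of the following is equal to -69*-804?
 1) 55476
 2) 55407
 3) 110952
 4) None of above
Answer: 1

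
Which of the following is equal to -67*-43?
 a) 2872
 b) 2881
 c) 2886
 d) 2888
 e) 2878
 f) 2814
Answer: b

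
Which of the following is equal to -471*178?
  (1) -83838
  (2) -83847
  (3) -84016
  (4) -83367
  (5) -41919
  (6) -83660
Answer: 1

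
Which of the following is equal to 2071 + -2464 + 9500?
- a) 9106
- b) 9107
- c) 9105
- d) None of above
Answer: b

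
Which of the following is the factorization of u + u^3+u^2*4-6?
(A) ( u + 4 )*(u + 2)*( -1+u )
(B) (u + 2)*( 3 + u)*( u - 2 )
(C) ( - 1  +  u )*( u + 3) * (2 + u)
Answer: C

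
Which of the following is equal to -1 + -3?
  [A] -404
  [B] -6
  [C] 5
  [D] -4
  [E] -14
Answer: D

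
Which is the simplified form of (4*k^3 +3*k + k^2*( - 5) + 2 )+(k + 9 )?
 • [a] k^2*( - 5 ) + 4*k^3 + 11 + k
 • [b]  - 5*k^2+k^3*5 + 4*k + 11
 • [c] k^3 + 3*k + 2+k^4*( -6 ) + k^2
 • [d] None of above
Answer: d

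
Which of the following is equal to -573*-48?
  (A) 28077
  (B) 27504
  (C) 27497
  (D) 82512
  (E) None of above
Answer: B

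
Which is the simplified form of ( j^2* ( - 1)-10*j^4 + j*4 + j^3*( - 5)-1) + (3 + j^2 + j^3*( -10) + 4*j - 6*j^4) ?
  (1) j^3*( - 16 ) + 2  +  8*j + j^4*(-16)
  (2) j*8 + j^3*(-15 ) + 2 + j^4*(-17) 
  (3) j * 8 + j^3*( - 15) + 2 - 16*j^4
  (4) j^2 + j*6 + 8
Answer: 3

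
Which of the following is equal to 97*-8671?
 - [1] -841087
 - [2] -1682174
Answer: 1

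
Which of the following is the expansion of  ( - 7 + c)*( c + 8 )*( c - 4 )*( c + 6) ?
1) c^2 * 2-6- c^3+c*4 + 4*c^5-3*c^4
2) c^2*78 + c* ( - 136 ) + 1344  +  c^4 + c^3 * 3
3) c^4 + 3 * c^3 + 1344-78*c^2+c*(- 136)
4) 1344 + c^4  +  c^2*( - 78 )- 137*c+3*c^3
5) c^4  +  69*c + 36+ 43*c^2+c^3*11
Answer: 3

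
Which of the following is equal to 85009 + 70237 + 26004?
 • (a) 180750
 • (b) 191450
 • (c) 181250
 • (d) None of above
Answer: c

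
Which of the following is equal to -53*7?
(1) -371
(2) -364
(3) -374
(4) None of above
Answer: 1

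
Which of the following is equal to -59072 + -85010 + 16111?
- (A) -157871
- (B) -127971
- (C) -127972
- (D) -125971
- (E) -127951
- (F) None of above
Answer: B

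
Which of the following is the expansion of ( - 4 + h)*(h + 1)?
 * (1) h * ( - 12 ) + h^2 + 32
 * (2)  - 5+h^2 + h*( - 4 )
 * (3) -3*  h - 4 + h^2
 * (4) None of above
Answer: 3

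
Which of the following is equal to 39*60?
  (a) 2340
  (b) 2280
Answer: a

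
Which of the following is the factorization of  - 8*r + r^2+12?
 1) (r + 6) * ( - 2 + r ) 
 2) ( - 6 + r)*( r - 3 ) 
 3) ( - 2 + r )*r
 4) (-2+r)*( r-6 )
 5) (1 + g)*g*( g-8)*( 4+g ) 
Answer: 4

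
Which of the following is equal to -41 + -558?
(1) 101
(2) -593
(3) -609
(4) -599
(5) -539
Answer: 4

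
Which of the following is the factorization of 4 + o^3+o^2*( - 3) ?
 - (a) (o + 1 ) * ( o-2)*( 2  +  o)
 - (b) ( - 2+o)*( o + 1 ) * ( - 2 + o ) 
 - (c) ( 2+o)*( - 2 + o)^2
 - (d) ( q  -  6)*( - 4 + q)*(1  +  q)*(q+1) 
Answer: b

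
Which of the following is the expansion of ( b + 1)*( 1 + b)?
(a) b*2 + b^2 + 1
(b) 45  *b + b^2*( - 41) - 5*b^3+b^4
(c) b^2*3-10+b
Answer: a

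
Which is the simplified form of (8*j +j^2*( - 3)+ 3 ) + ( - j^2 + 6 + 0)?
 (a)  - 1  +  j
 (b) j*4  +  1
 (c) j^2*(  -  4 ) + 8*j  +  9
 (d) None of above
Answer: c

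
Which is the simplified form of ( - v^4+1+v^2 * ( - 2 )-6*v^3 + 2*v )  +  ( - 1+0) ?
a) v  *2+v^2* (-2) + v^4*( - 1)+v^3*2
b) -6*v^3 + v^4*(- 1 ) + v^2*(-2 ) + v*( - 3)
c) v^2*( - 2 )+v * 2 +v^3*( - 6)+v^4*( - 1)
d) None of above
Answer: c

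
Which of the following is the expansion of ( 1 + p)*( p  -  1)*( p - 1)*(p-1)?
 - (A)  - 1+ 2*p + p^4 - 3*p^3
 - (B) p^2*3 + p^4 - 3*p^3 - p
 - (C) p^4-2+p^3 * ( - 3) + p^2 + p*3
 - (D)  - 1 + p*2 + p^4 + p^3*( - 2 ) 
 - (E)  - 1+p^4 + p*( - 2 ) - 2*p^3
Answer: D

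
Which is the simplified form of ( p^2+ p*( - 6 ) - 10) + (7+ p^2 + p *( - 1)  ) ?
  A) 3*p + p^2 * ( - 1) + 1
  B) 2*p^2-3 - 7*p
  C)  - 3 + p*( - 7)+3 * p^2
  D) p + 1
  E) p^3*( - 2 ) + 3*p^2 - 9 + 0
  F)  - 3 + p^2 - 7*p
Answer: B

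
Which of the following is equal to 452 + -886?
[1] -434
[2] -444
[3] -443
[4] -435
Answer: 1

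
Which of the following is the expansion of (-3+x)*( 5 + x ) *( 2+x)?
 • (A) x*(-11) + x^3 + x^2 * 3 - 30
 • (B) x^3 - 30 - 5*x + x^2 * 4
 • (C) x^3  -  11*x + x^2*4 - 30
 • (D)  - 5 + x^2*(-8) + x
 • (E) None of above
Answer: C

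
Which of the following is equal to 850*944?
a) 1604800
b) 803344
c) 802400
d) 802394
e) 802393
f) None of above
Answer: c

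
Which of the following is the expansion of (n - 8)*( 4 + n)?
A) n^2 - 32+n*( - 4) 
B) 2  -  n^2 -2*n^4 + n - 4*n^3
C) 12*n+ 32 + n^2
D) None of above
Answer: A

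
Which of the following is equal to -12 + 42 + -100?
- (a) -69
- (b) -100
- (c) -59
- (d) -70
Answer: d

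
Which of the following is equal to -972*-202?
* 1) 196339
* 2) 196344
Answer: 2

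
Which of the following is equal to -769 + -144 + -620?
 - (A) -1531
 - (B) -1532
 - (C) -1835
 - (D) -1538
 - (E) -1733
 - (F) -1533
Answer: F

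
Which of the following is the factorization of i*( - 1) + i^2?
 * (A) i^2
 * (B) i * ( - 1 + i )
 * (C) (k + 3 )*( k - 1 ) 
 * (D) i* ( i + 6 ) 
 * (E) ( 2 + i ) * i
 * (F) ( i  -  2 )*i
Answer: B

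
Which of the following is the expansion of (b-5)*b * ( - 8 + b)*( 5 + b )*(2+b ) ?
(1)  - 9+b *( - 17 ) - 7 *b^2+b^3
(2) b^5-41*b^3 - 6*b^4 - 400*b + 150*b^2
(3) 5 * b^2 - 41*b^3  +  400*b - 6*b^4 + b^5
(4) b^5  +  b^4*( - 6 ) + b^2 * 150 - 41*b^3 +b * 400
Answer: 4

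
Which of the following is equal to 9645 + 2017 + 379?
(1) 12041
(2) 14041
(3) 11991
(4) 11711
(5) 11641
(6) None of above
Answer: 1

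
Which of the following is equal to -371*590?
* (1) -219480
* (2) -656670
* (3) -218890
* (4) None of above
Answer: 3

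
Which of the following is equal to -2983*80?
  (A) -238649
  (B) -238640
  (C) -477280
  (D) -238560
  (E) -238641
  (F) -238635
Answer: B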